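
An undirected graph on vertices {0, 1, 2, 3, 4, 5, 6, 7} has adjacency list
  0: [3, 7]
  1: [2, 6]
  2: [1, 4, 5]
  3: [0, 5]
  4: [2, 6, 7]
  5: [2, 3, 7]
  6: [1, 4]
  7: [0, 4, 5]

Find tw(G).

2

A width-2 tree decomposition is:
Bags: B1 = {0, 3, 7}  B2 = {3, 5, 7}  B3 = {4, 5, 7}  B4 = {2, 4, 5}  B5 = {2, 4, 6}  B6 = {1, 2, 6}
Tree: B1–B2, B2–B3, B3–B4, B4–B5, B5–B6
Each bag holds 3 vertices, so the decomposition has width 2, which upper-bounds the treewidth. For the lower bound, G contains the cycle 0–3–5–7–0, so G is not a forest; only forests have treewidth ≤ 1, hence tw(G) ≥ 2. The upper and lower bounds meet at 2, so that is the treewidth.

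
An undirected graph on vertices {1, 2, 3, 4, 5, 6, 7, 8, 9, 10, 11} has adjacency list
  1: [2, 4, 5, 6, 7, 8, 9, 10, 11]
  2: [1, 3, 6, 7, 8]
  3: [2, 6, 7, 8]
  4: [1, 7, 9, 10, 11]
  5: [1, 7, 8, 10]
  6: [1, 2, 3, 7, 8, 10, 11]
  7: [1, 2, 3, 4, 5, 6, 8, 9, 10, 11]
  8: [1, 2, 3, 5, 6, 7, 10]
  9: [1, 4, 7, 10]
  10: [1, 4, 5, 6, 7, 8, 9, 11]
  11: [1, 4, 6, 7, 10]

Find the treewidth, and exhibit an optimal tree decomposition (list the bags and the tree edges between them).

Each bag holds 5 vertices, so the decomposition has width 4, which upper-bounds the treewidth. For the lower bound, the 5 vertices {1, 2, 6, 7, 8} are pairwise adjacent, and any tree decomposition puts a clique entirely inside one bag — forcing width ≥ 4. Combining the bounds, tw(G) = 4.

Treewidth 4.
One such decomposition:
Bags: B1 = {1, 2, 6, 7, 8}  B2 = {1, 6, 7, 8, 10}  B3 = {1, 6, 7, 10, 11}  B4 = {1, 4, 7, 10, 11}  B5 = {1, 5, 7, 8, 10}  B6 = {1, 4, 7, 9, 10}  B7 = {2, 3, 6, 7, 8}
Tree: B1–B2, B2–B3, B3–B4, B2–B5, B4–B6, B1–B7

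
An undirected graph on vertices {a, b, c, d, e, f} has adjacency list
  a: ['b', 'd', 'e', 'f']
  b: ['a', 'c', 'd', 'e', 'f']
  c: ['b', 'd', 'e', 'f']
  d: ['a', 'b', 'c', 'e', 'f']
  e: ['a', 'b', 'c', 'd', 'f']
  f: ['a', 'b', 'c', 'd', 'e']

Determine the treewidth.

4

A width-4 tree decomposition is:
Bags: B1 = {a, b, d, e, f}  B2 = {b, c, d, e, f}
Tree: B1–B2
Each bag holds 5 vertices, so the decomposition has width 4, which upper-bounds the treewidth. For the lower bound, the 5 vertices {b, c, d, e, f} are pairwise adjacent, and any tree decomposition puts a clique entirely inside one bag — forcing width ≥ 4. Hence tw(G) = 4 exactly.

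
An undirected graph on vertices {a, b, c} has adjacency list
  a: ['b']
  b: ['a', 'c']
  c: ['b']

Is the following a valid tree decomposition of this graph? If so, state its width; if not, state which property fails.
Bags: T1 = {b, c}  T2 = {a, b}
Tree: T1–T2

Every vertex of G appears in some bag (union = {a, b, c}); every edge is covered by a bag; and for each vertex v the set of bags containing v is connected in the bag tree. The decomposition is therefore valid. The largest bag has 2 vertices, so the width is 1.

Yes; width 1.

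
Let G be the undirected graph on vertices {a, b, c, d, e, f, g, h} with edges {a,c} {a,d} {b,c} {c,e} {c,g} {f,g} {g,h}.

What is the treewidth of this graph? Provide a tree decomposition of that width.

Treewidth 1.
One optimal decomposition is:
Bags: B1 = {a, c}  B2 = {c, g}  B3 = {b, c}  B4 = {a, d}  B5 = {f, g}  B6 = {g, h}  B7 = {c, e}
Tree: B1–B2, B2–B3, B1–B4, B2–B5, B2–B6, B2–B7

Each bag holds 2 vertices, so the decomposition has width 1, which upper-bounds the treewidth. G has an edge, so its treewidth is at least 1. The upper and lower bounds meet at 1, so that is the treewidth.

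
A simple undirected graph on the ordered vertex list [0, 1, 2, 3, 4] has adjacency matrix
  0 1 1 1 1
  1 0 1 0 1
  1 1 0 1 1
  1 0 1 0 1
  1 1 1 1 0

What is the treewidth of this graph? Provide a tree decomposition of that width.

Treewidth 3.
One optimal decomposition is:
Bags: B1 = {0, 2, 3, 4}  B2 = {0, 1, 2, 4}
Tree: B1–B2

The largest bag has 4 vertices, giving width 3; this decomposition certifies tw(G) ≤ 3. On the other hand G contains the 4-clique {0, 1, 2, 4}. A clique must lie in a single bag of any decomposition, so no decomposition can have width below 3. Hence tw(G) = 3 exactly.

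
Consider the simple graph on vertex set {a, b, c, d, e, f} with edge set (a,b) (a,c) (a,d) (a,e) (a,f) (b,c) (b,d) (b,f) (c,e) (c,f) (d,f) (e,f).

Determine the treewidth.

3

A width-3 tree decomposition is:
Bags: B1 = {a, c, e, f}  B2 = {a, b, c, f}  B3 = {a, b, d, f}
Tree: B1–B2, B2–B3
Every bag has size at most 4, so the width is 4 − 1 = 3 and tw(G) ≤ 3. For the lower bound, the 4 vertices {a, b, d, f} are pairwise adjacent, and any tree decomposition puts a clique entirely inside one bag — forcing width ≥ 3. Hence tw(G) = 3 exactly.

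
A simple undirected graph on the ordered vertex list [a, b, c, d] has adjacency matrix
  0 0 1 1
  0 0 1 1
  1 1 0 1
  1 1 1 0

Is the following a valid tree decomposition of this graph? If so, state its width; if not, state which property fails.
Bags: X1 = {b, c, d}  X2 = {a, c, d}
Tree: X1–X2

Yes; width 2.

Checking the three conditions: (i) the bags cover all of {a, b, c, d}; (ii) for each edge, some bag contains both endpoints; (iii) the bags containing any fixed vertex form a subtree. All hold, so the decomposition is valid with width 3 − 1 = 2.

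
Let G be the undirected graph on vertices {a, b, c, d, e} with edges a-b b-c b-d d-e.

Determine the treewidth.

A width-1 tree decomposition is:
Bags: B1 = {d, e}  B2 = {b, d}  B3 = {a, b}  B4 = {b, c}
Tree: B1–B2, B2–B3, B2–B4
The largest bag has 2 vertices, giving width 1; this decomposition certifies tw(G) ≤ 1. Any graph with an edge has treewidth ≥ 1, and G has the edge d–e. Hence tw(G) = 1 exactly.

1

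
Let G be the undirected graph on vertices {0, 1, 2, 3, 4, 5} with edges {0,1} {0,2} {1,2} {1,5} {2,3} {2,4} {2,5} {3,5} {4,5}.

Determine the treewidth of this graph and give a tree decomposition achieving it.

Each bag holds 3 vertices, so the decomposition has width 2, which upper-bounds the treewidth. For the lower bound, the 3 vertices {0, 1, 2} are pairwise adjacent, and any tree decomposition puts a clique entirely inside one bag — forcing width ≥ 2. Therefore the treewidth is 2.

Treewidth 2.
Bags: B1 = {0, 1, 2}  B2 = {1, 2, 5}  B3 = {2, 4, 5}  B4 = {2, 3, 5}
Tree: B1–B2, B2–B3, B2–B4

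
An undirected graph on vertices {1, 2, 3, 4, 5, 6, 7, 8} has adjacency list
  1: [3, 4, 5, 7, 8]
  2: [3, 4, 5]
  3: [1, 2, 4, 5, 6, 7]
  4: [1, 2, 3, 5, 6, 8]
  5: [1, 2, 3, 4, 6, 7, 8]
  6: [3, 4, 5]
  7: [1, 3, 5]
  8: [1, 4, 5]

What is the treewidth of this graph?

3

A width-3 tree decomposition is:
Bags: B1 = {1, 4, 5, 8}  B2 = {1, 3, 4, 5}  B3 = {2, 3, 4, 5}  B4 = {1, 3, 5, 7}  B5 = {3, 4, 5, 6}
Tree: B1–B2, B2–B3, B2–B4, B3–B5
Each bag holds 4 vertices, so the decomposition has width 3, which upper-bounds the treewidth. For the lower bound, the 4 vertices {1, 4, 5, 8} are pairwise adjacent, and any tree decomposition puts a clique entirely inside one bag — forcing width ≥ 3. Combining the bounds, tw(G) = 3.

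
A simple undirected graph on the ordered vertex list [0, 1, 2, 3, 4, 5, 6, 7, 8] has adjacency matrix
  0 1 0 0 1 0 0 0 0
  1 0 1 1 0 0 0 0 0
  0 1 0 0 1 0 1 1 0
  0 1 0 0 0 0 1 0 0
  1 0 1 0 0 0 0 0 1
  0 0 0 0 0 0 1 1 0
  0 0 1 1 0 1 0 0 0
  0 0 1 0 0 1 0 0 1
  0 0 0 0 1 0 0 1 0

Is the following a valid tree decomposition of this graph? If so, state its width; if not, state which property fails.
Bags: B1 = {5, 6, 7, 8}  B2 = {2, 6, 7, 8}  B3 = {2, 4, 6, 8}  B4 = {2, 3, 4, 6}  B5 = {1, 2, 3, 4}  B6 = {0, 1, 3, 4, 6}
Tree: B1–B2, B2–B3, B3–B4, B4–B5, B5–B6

No — bags containing vertex 6 are not connected in the tree.

A tree decomposition must satisfy three properties: every vertex lies in some bag; for every edge, both endpoints lie together in some bag; and for every vertex, the bags containing it form a connected subtree. Here bags containing vertex 6 are not connected in the tree, so the decomposition is invalid.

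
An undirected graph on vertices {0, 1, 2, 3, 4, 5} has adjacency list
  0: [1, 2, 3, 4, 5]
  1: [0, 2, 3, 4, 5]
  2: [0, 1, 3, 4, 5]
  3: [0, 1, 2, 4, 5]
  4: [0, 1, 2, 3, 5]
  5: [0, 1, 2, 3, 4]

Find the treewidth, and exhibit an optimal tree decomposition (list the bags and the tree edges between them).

With just one bag of size 6, the width is 6 − 1 = 5, so tw(G) ≤ 5. On the other hand G contains the 6-clique {0, 1, 2, 3, 4, 5}. A clique must lie in a single bag of any decomposition, so no decomposition can have width below 5. Combining the bounds, tw(G) = 5.

Treewidth 5.
Bags: B1 = {0, 1, 2, 3, 4, 5}
Tree: (single bag)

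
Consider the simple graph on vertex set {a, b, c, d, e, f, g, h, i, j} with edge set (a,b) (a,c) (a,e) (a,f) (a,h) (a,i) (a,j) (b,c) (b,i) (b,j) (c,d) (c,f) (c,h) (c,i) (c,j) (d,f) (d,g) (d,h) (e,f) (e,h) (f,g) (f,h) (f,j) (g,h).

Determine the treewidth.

3

A width-3 tree decomposition is:
Bags: B1 = {c, d, f, h}  B2 = {a, c, f, h}  B3 = {a, c, f, j}  B4 = {a, b, c, j}  B5 = {a, b, c, i}  B6 = {d, f, g, h}  B7 = {a, e, f, h}
Tree: B1–B2, B2–B3, B3–B4, B4–B5, B1–B6, B2–B7
Every bag has size at most 4, so the width is 4 − 1 = 3 and tw(G) ≤ 3. On the other hand G contains the 4-clique {a, c, f, j}. A clique must lie in a single bag of any decomposition, so no decomposition can have width below 3. The upper and lower bounds meet at 3, so that is the treewidth.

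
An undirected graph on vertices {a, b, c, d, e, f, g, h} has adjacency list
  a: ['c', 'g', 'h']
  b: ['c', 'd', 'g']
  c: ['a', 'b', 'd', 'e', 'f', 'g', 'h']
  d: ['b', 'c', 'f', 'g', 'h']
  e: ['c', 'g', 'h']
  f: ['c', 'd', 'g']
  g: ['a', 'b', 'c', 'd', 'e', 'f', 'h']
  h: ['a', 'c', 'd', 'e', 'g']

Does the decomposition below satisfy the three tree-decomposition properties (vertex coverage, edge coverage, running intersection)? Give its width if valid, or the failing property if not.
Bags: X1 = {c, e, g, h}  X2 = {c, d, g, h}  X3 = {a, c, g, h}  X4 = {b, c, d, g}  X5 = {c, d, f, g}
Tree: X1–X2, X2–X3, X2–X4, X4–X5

Yes; width 3.

Every vertex of G appears in some bag (union = {a, b, c, d, e, f, g, h}); every edge is covered by a bag; and for each vertex v the set of bags containing v is connected in the bag tree. The decomposition is therefore valid. The largest bag has 4 vertices, so the width is 3.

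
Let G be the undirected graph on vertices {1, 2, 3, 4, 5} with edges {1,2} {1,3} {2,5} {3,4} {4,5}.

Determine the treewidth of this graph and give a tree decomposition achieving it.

Each bag holds 3 vertices, so the decomposition has width 2, which upper-bounds the treewidth. For the lower bound, G contains the cycle 1–3–4–5–2–1, so G is not a forest; only forests have treewidth ≤ 1, hence tw(G) ≥ 2. Therefore the treewidth is 2.

Treewidth 2.
Bags: B1 = {1, 3, 4}  B2 = {1, 4, 5}  B3 = {1, 2, 5}
Tree: B1–B2, B2–B3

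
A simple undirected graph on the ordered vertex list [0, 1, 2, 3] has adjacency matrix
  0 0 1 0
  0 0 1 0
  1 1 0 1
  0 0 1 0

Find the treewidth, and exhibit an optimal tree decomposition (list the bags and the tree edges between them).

Every bag has size at most 2, so the width is 2 − 1 = 1 and tw(G) ≤ 1. G has an edge, so its treewidth is at least 1. Therefore the treewidth is 1.

Treewidth 1.
Bags: B1 = {2, 3}  B2 = {0, 2}  B3 = {1, 2}
Tree: B1–B2, B2–B3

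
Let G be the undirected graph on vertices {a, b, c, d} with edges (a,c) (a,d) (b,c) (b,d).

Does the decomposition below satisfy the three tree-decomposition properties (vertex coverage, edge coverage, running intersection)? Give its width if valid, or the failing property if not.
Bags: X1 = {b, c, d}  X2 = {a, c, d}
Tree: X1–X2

Vertex coverage: the bags together contain {a, b, c, d}, the full vertex set. Edge coverage: each edge of G has both endpoints in at least one bag. Running intersection: for every vertex, the bags containing it form a connected subtree. All three properties hold, so this is a valid tree decomposition of width max|bag| − 1 = 2, and hence tw(G) ≤ 2.

Yes; width 2.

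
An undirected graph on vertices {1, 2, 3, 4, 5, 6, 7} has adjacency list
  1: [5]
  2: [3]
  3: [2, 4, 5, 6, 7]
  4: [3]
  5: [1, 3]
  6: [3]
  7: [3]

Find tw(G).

1

A width-1 tree decomposition is:
Bags: B1 = {3, 5}  B2 = {3, 4}  B3 = {3, 6}  B4 = {1, 5}  B5 = {2, 3}  B6 = {3, 7}
Tree: B1–B2, B1–B3, B1–B4, B1–B5, B2–B6
Every bag has size at most 2, so the width is 2 − 1 = 1 and tw(G) ≤ 1. Since G has at least one edge (e.g. 3–5), it is not an edgeless graph, so tw(G) ≥ 1. Hence tw(G) = 1 exactly.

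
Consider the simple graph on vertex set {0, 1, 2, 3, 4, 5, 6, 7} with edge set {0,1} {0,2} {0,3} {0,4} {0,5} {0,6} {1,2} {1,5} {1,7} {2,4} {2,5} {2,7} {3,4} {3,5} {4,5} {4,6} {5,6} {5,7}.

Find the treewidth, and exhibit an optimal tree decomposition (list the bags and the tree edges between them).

Every bag has size at most 4, so the width is 4 − 1 = 3 and tw(G) ≤ 3. On the other hand G contains the 4-clique {0, 1, 2, 5}. A clique must lie in a single bag of any decomposition, so no decomposition can have width below 3. Hence tw(G) = 3 exactly.

Treewidth 3.
One optimal decomposition is:
Bags: B1 = {0, 3, 4, 5}  B2 = {0, 2, 4, 5}  B3 = {0, 1, 2, 5}  B4 = {0, 4, 5, 6}  B5 = {1, 2, 5, 7}
Tree: B1–B2, B2–B3, B1–B4, B3–B5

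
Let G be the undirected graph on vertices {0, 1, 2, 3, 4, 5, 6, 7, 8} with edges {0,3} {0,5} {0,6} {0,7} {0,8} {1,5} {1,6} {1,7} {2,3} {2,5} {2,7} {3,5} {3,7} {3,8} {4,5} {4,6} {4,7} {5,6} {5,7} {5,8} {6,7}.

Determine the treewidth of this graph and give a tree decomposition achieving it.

The largest bag has 4 vertices, giving width 3; this decomposition certifies tw(G) ≤ 3. On the other hand G contains the 4-clique {0, 3, 5, 8}. A clique must lie in a single bag of any decomposition, so no decomposition can have width below 3. Hence tw(G) = 3 exactly.

Treewidth 3.
One optimal decomposition is:
Bags: B1 = {0, 5, 6, 7}  B2 = {0, 3, 5, 7}  B3 = {4, 5, 6, 7}  B4 = {2, 3, 5, 7}  B5 = {1, 5, 6, 7}  B6 = {0, 3, 5, 8}
Tree: B1–B2, B1–B3, B2–B4, B1–B5, B2–B6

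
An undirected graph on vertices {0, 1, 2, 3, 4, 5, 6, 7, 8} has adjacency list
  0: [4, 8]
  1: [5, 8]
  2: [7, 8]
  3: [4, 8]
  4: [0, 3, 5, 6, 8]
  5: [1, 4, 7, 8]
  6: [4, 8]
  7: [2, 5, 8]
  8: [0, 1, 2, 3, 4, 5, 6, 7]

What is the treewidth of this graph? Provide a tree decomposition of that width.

The largest bag has 3 vertices, giving width 2; this decomposition certifies tw(G) ≤ 2. Conversely, {1, 5, 8} is a clique of size 3, and the vertices of any clique must share a bag in every tree decomposition; so some bag has ≥ 3 vertices and tw(G) ≥ 2. Hence tw(G) = 2 exactly.

Treewidth 2.
Bags: B1 = {4, 5, 8}  B2 = {5, 7, 8}  B3 = {0, 4, 8}  B4 = {3, 4, 8}  B5 = {1, 5, 8}  B6 = {2, 7, 8}  B7 = {4, 6, 8}
Tree: B1–B2, B1–B3, B3–B4, B1–B5, B2–B6, B4–B7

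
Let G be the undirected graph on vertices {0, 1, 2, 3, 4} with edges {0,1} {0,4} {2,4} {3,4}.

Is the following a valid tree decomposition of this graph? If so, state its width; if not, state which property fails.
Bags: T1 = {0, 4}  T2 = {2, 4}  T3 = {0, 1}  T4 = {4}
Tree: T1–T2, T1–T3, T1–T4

No — vertex 3 appears in no bag.

A tree decomposition must satisfy three properties: every vertex lies in some bag; for every edge, both endpoints lie together in some bag; and for every vertex, the bags containing it form a connected subtree. Here vertex 3 appears in no bag, so the decomposition is invalid.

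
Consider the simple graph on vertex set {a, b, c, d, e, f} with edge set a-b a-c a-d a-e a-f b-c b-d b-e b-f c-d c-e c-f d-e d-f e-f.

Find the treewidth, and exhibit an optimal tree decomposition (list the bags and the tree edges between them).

A single bag containing all 6 vertices is trivially a valid decomposition of width 5. For the lower bound, the 6 vertices {a, b, c, d, e, f} are pairwise adjacent, and any tree decomposition puts a clique entirely inside one bag — forcing width ≥ 5. The upper and lower bounds meet at 5, so that is the treewidth.

Treewidth 5.
One optimal decomposition is:
Bags: B1 = {a, b, c, d, e, f}
Tree: (single bag)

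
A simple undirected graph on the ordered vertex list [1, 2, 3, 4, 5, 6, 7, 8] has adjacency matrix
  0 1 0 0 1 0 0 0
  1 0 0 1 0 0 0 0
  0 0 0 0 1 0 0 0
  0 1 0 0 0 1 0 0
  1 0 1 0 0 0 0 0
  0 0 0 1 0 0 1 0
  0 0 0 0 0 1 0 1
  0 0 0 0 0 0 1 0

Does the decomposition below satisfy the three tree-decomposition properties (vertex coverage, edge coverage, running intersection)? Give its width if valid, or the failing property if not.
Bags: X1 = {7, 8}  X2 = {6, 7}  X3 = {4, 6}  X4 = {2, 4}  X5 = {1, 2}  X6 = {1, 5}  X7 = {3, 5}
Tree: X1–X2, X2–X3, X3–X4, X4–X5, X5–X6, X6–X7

Yes; width 1.

Vertex coverage: the bags together contain {1, 2, 3, 4, 5, 6, 7, 8}, the full vertex set. Edge coverage: each edge of G has both endpoints in at least one bag. Running intersection: for every vertex, the bags containing it form a connected subtree. All three properties hold, so this is a valid tree decomposition of width max|bag| − 1 = 1, and hence tw(G) ≤ 1.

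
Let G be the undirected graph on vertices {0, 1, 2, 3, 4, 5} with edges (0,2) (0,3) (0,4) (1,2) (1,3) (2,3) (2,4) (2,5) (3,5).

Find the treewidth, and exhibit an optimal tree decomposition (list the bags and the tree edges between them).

The largest bag has 3 vertices, giving width 2; this decomposition certifies tw(G) ≤ 2. For the lower bound, the 3 vertices {0, 2, 3} are pairwise adjacent, and any tree decomposition puts a clique entirely inside one bag — forcing width ≥ 2. Hence tw(G) = 2 exactly.

Treewidth 2.
One such decomposition:
Bags: B1 = {2, 3, 5}  B2 = {0, 2, 3}  B3 = {1, 2, 3}  B4 = {0, 2, 4}
Tree: B1–B2, B2–B3, B2–B4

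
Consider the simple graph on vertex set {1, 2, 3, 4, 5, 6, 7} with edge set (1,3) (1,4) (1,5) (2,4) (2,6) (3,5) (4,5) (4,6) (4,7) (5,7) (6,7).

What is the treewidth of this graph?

2

A width-2 tree decomposition is:
Bags: B1 = {2, 4, 6}  B2 = {4, 6, 7}  B3 = {4, 5, 7}  B4 = {1, 4, 5}  B5 = {1, 3, 5}
Tree: B1–B2, B2–B3, B3–B4, B4–B5
Each bag holds 3 vertices, so the decomposition has width 2, which upper-bounds the treewidth. On the other hand G contains the 3-clique {1, 3, 5}. A clique must lie in a single bag of any decomposition, so no decomposition can have width below 2. Combining the bounds, tw(G) = 2.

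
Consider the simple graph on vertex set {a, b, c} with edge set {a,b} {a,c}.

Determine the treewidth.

A width-1 tree decomposition is:
Bags: B1 = {a, b}  B2 = {a, c}
Tree: B1–B2
Each bag holds 2 vertices, so the decomposition has width 1, which upper-bounds the treewidth. Since G has at least one edge (e.g. a–b), it is not an edgeless graph, so tw(G) ≥ 1. The upper and lower bounds meet at 1, so that is the treewidth.

1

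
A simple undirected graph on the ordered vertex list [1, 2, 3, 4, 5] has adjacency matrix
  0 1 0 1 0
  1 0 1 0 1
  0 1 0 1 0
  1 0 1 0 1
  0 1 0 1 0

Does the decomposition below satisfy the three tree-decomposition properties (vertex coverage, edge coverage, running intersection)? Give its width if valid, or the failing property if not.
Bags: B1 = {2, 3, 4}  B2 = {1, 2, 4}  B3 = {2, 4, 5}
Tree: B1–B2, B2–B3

Every vertex of G appears in some bag (union = {1, 2, 3, 4, 5}); every edge is covered by a bag; and for each vertex v the set of bags containing v is connected in the bag tree. The decomposition is therefore valid. The largest bag has 3 vertices, so the width is 2.

Yes; width 2.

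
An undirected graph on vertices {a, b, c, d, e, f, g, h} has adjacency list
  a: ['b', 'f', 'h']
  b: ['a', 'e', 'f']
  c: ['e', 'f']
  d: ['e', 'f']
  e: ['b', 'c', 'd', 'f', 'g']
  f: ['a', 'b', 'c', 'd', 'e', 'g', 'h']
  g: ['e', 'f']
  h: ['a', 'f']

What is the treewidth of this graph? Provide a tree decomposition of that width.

Treewidth 2.
Bags: B1 = {b, e, f}  B2 = {e, f, g}  B3 = {d, e, f}  B4 = {c, e, f}  B5 = {a, b, f}  B6 = {a, f, h}
Tree: B1–B2, B2–B3, B3–B4, B1–B5, B5–B6

Every bag has size at most 3, so the width is 3 − 1 = 2 and tw(G) ≤ 2. On the other hand G contains the 3-clique {d, e, f}. A clique must lie in a single bag of any decomposition, so no decomposition can have width below 2. The upper and lower bounds meet at 2, so that is the treewidth.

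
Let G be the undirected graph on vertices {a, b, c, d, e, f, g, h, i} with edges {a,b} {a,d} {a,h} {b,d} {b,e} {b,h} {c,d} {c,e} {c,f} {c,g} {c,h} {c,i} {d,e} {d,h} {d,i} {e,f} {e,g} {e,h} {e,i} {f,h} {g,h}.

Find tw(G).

A width-3 tree decomposition is:
Bags: B1 = {c, d, e, h}  B2 = {b, d, e, h}  B3 = {c, e, g, h}  B4 = {c, d, e, i}  B5 = {a, b, d, h}  B6 = {c, e, f, h}
Tree: B1–B2, B1–B3, B1–B4, B2–B5, B3–B6
The largest bag has 4 vertices, giving width 3; this decomposition certifies tw(G) ≤ 3. On the other hand G contains the 4-clique {c, d, e, h}. A clique must lie in a single bag of any decomposition, so no decomposition can have width below 3. The upper and lower bounds meet at 3, so that is the treewidth.

3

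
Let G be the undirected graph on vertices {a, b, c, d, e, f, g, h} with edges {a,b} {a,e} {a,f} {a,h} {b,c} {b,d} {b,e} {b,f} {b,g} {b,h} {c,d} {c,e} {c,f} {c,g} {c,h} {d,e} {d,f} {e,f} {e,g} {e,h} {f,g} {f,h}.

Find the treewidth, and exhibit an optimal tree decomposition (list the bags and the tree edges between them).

Treewidth 4.
Bags: B1 = {b, c, d, e, f}  B2 = {b, c, e, f, h}  B3 = {b, c, e, f, g}  B4 = {a, b, e, f, h}
Tree: B1–B2, B2–B3, B2–B4

Each bag holds 5 vertices, so the decomposition has width 4, which upper-bounds the treewidth. Conversely, {b, c, d, e, f} is a clique of size 5, and the vertices of any clique must share a bag in every tree decomposition; so some bag has ≥ 5 vertices and tw(G) ≥ 4. Combining the bounds, tw(G) = 4.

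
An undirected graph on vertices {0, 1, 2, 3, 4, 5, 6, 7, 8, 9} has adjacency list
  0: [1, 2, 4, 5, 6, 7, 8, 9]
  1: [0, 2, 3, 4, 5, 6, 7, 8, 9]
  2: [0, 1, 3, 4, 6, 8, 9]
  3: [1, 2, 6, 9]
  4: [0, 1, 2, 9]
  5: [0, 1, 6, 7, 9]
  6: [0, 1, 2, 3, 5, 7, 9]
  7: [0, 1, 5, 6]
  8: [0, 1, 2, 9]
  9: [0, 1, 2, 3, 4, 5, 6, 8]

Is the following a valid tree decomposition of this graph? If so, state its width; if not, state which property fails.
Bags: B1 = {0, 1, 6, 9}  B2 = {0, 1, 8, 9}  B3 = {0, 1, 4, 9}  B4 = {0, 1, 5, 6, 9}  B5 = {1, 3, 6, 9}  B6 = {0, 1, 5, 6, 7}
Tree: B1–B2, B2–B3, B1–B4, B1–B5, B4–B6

No — vertex 2 appears in no bag.

A tree decomposition must satisfy three properties: every vertex lies in some bag; for every edge, both endpoints lie together in some bag; and for every vertex, the bags containing it form a connected subtree. Here vertex 2 appears in no bag, so the decomposition is invalid.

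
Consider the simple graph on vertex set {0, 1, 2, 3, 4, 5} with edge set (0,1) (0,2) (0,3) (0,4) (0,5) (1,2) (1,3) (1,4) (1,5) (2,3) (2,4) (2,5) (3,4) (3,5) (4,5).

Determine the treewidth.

A width-5 tree decomposition is:
Bags: B1 = {0, 1, 2, 3, 4, 5}
Tree: (single bag)
A single bag containing all 6 vertices is trivially a valid decomposition of width 5. For the lower bound, the 6 vertices {0, 1, 2, 3, 4, 5} are pairwise adjacent, and any tree decomposition puts a clique entirely inside one bag — forcing width ≥ 5. Therefore the treewidth is 5.

5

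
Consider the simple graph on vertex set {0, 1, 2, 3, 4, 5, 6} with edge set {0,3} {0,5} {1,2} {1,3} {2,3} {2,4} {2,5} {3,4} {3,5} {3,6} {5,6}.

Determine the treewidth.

A width-2 tree decomposition is:
Bags: B1 = {2, 3, 5}  B2 = {0, 3, 5}  B3 = {2, 3, 4}  B4 = {1, 2, 3}  B5 = {3, 5, 6}
Tree: B1–B2, B1–B3, B3–B4, B2–B5
Each bag holds 3 vertices, so the decomposition has width 2, which upper-bounds the treewidth. For the lower bound, the 3 vertices {0, 3, 5} are pairwise adjacent, and any tree decomposition puts a clique entirely inside one bag — forcing width ≥ 2. Combining the bounds, tw(G) = 2.

2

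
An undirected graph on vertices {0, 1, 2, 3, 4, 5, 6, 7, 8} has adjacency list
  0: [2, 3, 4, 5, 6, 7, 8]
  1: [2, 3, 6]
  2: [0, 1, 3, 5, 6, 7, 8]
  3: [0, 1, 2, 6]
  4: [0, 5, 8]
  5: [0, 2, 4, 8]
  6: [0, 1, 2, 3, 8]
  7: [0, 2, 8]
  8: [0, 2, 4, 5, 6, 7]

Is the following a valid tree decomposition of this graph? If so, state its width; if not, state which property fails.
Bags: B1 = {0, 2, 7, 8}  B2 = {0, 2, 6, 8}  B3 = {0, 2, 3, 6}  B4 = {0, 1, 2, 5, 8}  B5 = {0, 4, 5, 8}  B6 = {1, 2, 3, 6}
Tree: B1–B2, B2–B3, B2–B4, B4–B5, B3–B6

No — bags containing vertex 1 are not connected in the tree.

A tree decomposition must satisfy three properties: every vertex lies in some bag; for every edge, both endpoints lie together in some bag; and for every vertex, the bags containing it form a connected subtree. Here bags containing vertex 1 are not connected in the tree, so the decomposition is invalid.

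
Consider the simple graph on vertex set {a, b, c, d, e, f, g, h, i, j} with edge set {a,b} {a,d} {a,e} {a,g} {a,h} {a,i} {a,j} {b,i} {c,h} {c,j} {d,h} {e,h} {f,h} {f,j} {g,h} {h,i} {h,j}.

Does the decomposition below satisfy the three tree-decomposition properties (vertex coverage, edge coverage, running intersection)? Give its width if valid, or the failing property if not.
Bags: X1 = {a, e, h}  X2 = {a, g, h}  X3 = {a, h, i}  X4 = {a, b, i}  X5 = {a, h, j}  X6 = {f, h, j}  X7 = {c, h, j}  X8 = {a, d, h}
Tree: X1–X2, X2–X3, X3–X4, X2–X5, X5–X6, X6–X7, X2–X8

Checking the three conditions: (i) the bags cover all of {a, b, c, d, e, f, g, h, i, j}; (ii) for each edge, some bag contains both endpoints; (iii) the bags containing any fixed vertex form a subtree. All hold, so the decomposition is valid with width 3 − 1 = 2.

Yes; width 2.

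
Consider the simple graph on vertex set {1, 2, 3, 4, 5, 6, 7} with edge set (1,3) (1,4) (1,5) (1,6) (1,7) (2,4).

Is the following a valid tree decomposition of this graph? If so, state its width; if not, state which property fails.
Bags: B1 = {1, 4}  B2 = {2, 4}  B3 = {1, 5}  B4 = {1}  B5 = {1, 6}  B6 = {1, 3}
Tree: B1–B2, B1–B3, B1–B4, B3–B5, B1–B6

No — vertex 7 appears in no bag.

A tree decomposition must satisfy three properties: every vertex lies in some bag; for every edge, both endpoints lie together in some bag; and for every vertex, the bags containing it form a connected subtree. Here vertex 7 appears in no bag, so the decomposition is invalid.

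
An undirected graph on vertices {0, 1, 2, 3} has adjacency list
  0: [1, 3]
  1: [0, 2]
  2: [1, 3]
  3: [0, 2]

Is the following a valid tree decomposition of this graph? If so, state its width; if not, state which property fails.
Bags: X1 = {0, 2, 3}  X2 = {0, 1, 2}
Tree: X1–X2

Yes; width 2.

Checking the three conditions: (i) the bags cover all of {0, 1, 2, 3}; (ii) for each edge, some bag contains both endpoints; (iii) the bags containing any fixed vertex form a subtree. All hold, so the decomposition is valid with width 3 − 1 = 2.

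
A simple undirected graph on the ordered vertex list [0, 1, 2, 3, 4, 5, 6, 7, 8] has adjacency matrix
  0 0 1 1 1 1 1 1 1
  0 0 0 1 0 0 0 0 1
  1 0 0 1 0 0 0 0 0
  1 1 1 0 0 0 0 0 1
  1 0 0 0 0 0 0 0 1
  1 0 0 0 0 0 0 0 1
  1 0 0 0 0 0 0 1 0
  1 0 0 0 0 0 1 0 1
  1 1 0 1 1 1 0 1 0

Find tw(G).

2

A width-2 tree decomposition is:
Bags: B1 = {0, 7, 8}  B2 = {0, 3, 8}  B3 = {1, 3, 8}  B4 = {0, 6, 7}  B5 = {0, 4, 8}  B6 = {0, 2, 3}  B7 = {0, 5, 8}
Tree: B1–B2, B2–B3, B1–B4, B1–B5, B2–B6, B1–B7
The largest bag has 3 vertices, giving width 2; this decomposition certifies tw(G) ≤ 2. Conversely, {0, 3, 8} is a clique of size 3, and the vertices of any clique must share a bag in every tree decomposition; so some bag has ≥ 3 vertices and tw(G) ≥ 2. Hence tw(G) = 2 exactly.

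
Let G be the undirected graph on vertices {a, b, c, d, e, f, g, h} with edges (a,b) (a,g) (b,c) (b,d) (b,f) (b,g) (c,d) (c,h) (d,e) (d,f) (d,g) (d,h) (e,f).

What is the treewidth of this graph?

A width-2 tree decomposition is:
Bags: B1 = {b, d, f}  B2 = {d, e, f}  B3 = {b, d, g}  B4 = {b, c, d}  B5 = {c, d, h}  B6 = {a, b, g}
Tree: B1–B2, B1–B3, B3–B4, B4–B5, B3–B6
Each bag holds 3 vertices, so the decomposition has width 2, which upper-bounds the treewidth. Conversely, {d, e, f} is a clique of size 3, and the vertices of any clique must share a bag in every tree decomposition; so some bag has ≥ 3 vertices and tw(G) ≥ 2. Therefore the treewidth is 2.

2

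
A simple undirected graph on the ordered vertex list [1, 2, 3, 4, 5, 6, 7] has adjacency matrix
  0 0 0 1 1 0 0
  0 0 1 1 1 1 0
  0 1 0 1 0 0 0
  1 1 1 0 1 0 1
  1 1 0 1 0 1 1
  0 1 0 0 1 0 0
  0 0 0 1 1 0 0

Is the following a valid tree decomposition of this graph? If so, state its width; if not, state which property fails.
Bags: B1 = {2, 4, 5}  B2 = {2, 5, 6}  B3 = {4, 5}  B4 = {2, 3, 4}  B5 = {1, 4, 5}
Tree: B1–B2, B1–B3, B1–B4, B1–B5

No — vertex 7 appears in no bag.

A tree decomposition must satisfy three properties: every vertex lies in some bag; for every edge, both endpoints lie together in some bag; and for every vertex, the bags containing it form a connected subtree. Here vertex 7 appears in no bag, so the decomposition is invalid.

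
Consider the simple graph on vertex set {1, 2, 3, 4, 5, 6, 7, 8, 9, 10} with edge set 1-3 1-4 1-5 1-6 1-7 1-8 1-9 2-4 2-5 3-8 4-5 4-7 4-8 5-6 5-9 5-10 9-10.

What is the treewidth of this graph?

2

A width-2 tree decomposition is:
Bags: B1 = {1, 4, 8}  B2 = {1, 4, 5}  B3 = {1, 5, 9}  B4 = {1, 4, 7}  B5 = {1, 3, 8}  B6 = {1, 5, 6}  B7 = {2, 4, 5}  B8 = {5, 9, 10}
Tree: B1–B2, B2–B3, B1–B4, B1–B5, B3–B6, B2–B7, B3–B8
The largest bag has 3 vertices, giving width 2; this decomposition certifies tw(G) ≤ 2. For the lower bound, the 3 vertices {1, 5, 9} are pairwise adjacent, and any tree decomposition puts a clique entirely inside one bag — forcing width ≥ 2. Therefore the treewidth is 2.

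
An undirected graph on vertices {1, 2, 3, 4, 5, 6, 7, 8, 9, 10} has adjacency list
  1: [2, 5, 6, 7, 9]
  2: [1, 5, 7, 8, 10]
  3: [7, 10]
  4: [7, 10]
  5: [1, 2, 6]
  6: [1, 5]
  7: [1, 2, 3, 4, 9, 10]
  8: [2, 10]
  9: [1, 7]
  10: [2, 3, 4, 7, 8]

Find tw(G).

2

A width-2 tree decomposition is:
Bags: B1 = {1, 2, 7}  B2 = {1, 2, 5}  B3 = {2, 7, 10}  B4 = {1, 7, 9}  B5 = {4, 7, 10}  B6 = {2, 8, 10}  B7 = {3, 7, 10}  B8 = {1, 5, 6}
Tree: B1–B2, B1–B3, B1–B4, B3–B5, B3–B6, B3–B7, B2–B8
The largest bag has 3 vertices, giving width 2; this decomposition certifies tw(G) ≤ 2. On the other hand G contains the 3-clique {2, 8, 10}. A clique must lie in a single bag of any decomposition, so no decomposition can have width below 2. The upper and lower bounds meet at 2, so that is the treewidth.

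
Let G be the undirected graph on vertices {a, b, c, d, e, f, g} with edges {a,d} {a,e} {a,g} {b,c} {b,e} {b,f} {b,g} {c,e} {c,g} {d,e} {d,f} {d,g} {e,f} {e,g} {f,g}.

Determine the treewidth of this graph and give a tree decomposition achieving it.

Every bag has size at most 4, so the width is 4 − 1 = 3 and tw(G) ≤ 3. On the other hand G contains the 4-clique {d, e, f, g}. A clique must lie in a single bag of any decomposition, so no decomposition can have width below 3. Therefore the treewidth is 3.

Treewidth 3.
One such decomposition:
Bags: B1 = {d, e, f, g}  B2 = {b, e, f, g}  B3 = {b, c, e, g}  B4 = {a, d, e, g}
Tree: B1–B2, B2–B3, B1–B4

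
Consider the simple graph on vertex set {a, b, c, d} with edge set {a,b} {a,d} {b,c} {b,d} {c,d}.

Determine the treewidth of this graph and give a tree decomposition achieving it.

Treewidth 2.
Bags: B1 = {a, b, d}  B2 = {b, c, d}
Tree: B1–B2

The largest bag has 3 vertices, giving width 2; this decomposition certifies tw(G) ≤ 2. For the lower bound, the 3 vertices {b, c, d} are pairwise adjacent, and any tree decomposition puts a clique entirely inside one bag — forcing width ≥ 2. Hence tw(G) = 2 exactly.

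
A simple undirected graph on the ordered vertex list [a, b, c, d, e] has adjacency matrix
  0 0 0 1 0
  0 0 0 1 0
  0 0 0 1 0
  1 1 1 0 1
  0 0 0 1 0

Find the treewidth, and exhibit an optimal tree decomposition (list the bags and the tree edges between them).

Treewidth 1.
One such decomposition:
Bags: B1 = {a, d}  B2 = {b, d}  B3 = {c, d}  B4 = {d, e}
Tree: B1–B2, B1–B3, B2–B4

Every bag has size at most 2, so the width is 2 − 1 = 1 and tw(G) ≤ 1. G has an edge, so its treewidth is at least 1. Hence tw(G) = 1 exactly.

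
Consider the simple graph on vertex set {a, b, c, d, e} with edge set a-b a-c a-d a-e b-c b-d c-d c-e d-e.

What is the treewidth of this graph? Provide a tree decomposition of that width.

Each bag holds 4 vertices, so the decomposition has width 3, which upper-bounds the treewidth. Conversely, {a, c, d, e} is a clique of size 4, and the vertices of any clique must share a bag in every tree decomposition; so some bag has ≥ 4 vertices and tw(G) ≥ 3. Combining the bounds, tw(G) = 3.

Treewidth 3.
One optimal decomposition is:
Bags: B1 = {a, b, c, d}  B2 = {a, c, d, e}
Tree: B1–B2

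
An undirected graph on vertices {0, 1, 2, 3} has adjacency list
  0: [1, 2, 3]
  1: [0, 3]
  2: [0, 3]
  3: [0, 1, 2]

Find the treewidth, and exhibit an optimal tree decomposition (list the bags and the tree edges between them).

Every bag has size at most 3, so the width is 3 − 1 = 2 and tw(G) ≤ 2. For the lower bound, the 3 vertices {0, 1, 3} are pairwise adjacent, and any tree decomposition puts a clique entirely inside one bag — forcing width ≥ 2. Hence tw(G) = 2 exactly.

Treewidth 2.
One such decomposition:
Bags: B1 = {0, 1, 3}  B2 = {0, 2, 3}
Tree: B1–B2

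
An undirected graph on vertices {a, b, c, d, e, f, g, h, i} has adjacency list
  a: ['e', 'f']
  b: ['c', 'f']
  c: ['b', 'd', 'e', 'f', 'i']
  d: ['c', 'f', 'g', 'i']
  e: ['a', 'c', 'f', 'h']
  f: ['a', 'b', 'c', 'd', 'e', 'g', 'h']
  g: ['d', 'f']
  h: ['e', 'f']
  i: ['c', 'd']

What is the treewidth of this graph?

2

A width-2 tree decomposition is:
Bags: B1 = {c, d, f}  B2 = {d, f, g}  B3 = {c, e, f}  B4 = {a, e, f}  B5 = {b, c, f}  B6 = {c, d, i}  B7 = {e, f, h}
Tree: B1–B2, B1–B3, B3–B4, B1–B5, B1–B6, B3–B7
Every bag has size at most 3, so the width is 3 − 1 = 2 and tw(G) ≤ 2. Conversely, {d, f, g} is a clique of size 3, and the vertices of any clique must share a bag in every tree decomposition; so some bag has ≥ 3 vertices and tw(G) ≥ 2. Hence tw(G) = 2 exactly.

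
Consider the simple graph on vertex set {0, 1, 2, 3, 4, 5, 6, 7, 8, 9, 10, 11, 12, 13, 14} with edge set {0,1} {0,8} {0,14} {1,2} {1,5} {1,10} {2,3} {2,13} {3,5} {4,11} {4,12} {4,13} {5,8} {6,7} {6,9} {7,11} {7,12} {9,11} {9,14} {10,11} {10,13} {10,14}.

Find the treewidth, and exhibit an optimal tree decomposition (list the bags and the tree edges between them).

Every bag has size at most 4, so the width is 4 − 1 = 3 and tw(G) ≤ 3. For the lower bound: the 4 vertex sets {3,5,8}, {2}, {1}, {0,10,13,14} are disjoint, each induces a connected subgraph, and every pair is joined by at least one edge of G. Contracting each set to a single vertex therefore yields K_{4} as a minor, and since treewidth is minor-monotone, tw(G) ≥ tw(K_{4}) = 3. The upper and lower bounds meet at 3, so that is the treewidth.

Treewidth 3.
Bags: B1 = {2, 3, 5, 8}  B2 = {1, 2, 5, 8}  B3 = {0, 1, 2, 8}  B4 = {0, 1, 2, 13}  B5 = {0, 1, 10, 13}  B6 = {0, 10, 13, 14}  B7 = {4, 10, 13, 14}  B8 = {4, 10, 11, 14}  B9 = {4, 9, 11, 14}  B10 = {4, 9, 11, 12}  B11 = {7, 9, 11, 12}  B12 = {6, 7, 9, 12}
Tree: B1–B2, B2–B3, B3–B4, B4–B5, B5–B6, B6–B7, B7–B8, B8–B9, B9–B10, B10–B11, B11–B12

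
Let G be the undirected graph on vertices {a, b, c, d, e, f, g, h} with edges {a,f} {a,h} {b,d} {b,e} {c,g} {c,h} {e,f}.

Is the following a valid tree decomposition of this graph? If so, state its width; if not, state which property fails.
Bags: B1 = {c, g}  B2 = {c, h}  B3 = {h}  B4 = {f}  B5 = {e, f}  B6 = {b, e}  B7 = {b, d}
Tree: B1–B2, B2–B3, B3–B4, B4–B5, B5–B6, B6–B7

A tree decomposition must satisfy three properties: every vertex lies in some bag; for every edge, both endpoints lie together in some bag; and for every vertex, the bags containing it form a connected subtree. Here vertex a appears in no bag, so the decomposition is invalid.

No — vertex a appears in no bag.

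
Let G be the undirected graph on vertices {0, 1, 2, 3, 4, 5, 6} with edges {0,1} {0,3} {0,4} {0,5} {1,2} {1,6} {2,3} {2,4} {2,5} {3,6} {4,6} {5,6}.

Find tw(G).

3

A width-3 tree decomposition is:
Bags: B1 = {0, 2, 3, 6}  B2 = {0, 1, 2, 6}  B3 = {0, 2, 4, 6}  B4 = {0, 2, 5, 6}
Tree: B1–B2, B2–B3, B3–B4
The largest bag has 4 vertices, giving width 3; this decomposition certifies tw(G) ≤ 3. For the lower bound: the 4 vertex sets {0,3}, {1,6}, {2}, {4} are disjoint, each induces a connected subgraph, and every pair is joined by at least one edge of G. Contracting each set to a single vertex therefore yields K_{4} as a minor, and since treewidth is minor-monotone, tw(G) ≥ tw(K_{4}) = 3. The upper and lower bounds meet at 3, so that is the treewidth.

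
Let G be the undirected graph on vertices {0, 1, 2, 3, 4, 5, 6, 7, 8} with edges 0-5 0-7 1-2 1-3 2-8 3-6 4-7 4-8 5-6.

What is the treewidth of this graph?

2

A width-2 tree decomposition is:
Bags: B1 = {1, 2, 3}  B2 = {2, 3, 6}  B3 = {2, 5, 6}  B4 = {0, 2, 5}  B5 = {0, 2, 7}  B6 = {2, 4, 7}  B7 = {2, 4, 8}
Tree: B1–B2, B2–B3, B3–B4, B4–B5, B5–B6, B6–B7
The largest bag has 3 vertices, giving width 2; this decomposition certifies tw(G) ≤ 2. For the lower bound, G contains the cycle 2–1–3–6–5–0–7–4–8–2, so G is not a forest; only forests have treewidth ≤ 1, hence tw(G) ≥ 2. Hence tw(G) = 2 exactly.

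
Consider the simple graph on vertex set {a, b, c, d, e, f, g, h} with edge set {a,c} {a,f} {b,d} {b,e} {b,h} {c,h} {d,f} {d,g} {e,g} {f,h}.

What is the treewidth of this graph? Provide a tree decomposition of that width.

Every bag has size at most 3, so the width is 3 − 1 = 2 and tw(G) ≤ 2. Since c–a–f–h–c is a cycle in G, G is not acyclic. Forests are exactly the graphs of treewidth ≤ 1, so tw(G) ≥ 2. Hence tw(G) = 2 exactly.

Treewidth 2.
One optimal decomposition is:
Bags: B1 = {a, c, h}  B2 = {a, f, h}  B3 = {b, f, h}  B4 = {b, d, f}  B5 = {b, d, e}  B6 = {d, e, g}
Tree: B1–B2, B2–B3, B3–B4, B4–B5, B5–B6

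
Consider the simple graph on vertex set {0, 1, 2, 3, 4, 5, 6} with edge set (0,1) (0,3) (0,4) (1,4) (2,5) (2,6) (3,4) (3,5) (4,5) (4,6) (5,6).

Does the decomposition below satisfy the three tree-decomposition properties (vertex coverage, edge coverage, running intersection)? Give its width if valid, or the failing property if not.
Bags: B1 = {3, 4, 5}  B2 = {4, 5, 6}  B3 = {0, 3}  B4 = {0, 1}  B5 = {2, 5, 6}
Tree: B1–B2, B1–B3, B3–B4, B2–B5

No — edge (4,0) lies in no bag.

A tree decomposition must satisfy three properties: every vertex lies in some bag; for every edge, both endpoints lie together in some bag; and for every vertex, the bags containing it form a connected subtree. Here edge (4,0) lies in no bag, so the decomposition is invalid.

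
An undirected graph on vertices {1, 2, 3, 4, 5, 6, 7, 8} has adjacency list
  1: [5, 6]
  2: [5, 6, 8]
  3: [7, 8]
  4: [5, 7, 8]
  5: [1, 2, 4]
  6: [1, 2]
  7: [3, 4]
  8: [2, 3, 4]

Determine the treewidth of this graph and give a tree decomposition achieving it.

Treewidth 2.
Bags: B1 = {3, 4, 7}  B2 = {3, 4, 8}  B3 = {4, 5, 8}  B4 = {2, 5, 8}  B5 = {1, 2, 5}  B6 = {1, 2, 6}
Tree: B1–B2, B2–B3, B3–B4, B4–B5, B5–B6

Each bag holds 3 vertices, so the decomposition has width 2, which upper-bounds the treewidth. For the lower bound, G contains the cycle 7–3–8–4–7, so G is not a forest; only forests have treewidth ≤ 1, hence tw(G) ≥ 2. Combining the bounds, tw(G) = 2.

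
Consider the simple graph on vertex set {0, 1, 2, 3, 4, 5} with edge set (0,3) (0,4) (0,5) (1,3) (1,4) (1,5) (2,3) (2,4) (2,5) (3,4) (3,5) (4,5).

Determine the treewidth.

3

A width-3 tree decomposition is:
Bags: B1 = {0, 3, 4, 5}  B2 = {2, 3, 4, 5}  B3 = {1, 3, 4, 5}
Tree: B1–B2, B1–B3
Every bag has size at most 4, so the width is 4 − 1 = 3 and tw(G) ≤ 3. On the other hand G contains the 4-clique {0, 3, 4, 5}. A clique must lie in a single bag of any decomposition, so no decomposition can have width below 3. Therefore the treewidth is 3.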